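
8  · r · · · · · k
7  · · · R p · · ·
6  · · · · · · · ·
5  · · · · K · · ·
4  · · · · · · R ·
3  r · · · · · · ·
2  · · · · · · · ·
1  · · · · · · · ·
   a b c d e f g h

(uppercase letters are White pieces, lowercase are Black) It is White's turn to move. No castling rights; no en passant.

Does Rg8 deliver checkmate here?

no

After Rg8: black king on h8; in check: yes, from the white rook on g8.
Black has 3 legal replies: Kxg8, Kh7, Rxg8.
In check but a legal move exists → not checkmate.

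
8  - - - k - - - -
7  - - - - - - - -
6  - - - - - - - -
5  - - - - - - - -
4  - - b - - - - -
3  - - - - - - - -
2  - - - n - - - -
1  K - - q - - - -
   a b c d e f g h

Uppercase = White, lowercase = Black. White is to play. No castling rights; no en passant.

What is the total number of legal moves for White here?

White to move; king on a1.
In check: yes, from the black queen on d1.
Legal moves: Kb2.
Count: 1.

1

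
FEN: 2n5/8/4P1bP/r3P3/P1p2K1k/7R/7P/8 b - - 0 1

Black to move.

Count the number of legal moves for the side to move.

1

Black to move; king on h4.
In check: yes, from the white rook on h3.
Legal moves: Kxh3.
Count: 1.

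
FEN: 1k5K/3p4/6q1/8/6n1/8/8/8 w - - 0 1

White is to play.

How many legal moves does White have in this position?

White to move; king on h8.
In check: no.
Legal moves: none.
Count: 0.

0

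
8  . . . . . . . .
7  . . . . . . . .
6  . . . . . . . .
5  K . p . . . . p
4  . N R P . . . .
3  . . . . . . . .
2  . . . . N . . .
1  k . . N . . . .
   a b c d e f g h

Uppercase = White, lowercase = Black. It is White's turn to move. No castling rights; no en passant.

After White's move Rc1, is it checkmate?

yes

After Rc1: black king on a1; in check: yes, from the white rook on c1.
King squares — b1: attacked by Rc1; a2: attacked by Nb4; b2: attacked by Nd1.
Black has no legal moves → checkmate.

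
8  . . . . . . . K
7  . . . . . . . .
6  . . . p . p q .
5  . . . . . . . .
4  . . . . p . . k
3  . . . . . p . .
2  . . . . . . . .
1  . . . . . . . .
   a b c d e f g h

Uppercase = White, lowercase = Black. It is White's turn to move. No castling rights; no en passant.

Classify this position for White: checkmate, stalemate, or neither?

White to move; white king on h8.
In check: no.
King squares — g7: attacked by Qg6; h7: attacked by Qg6; g8: attacked by Qg6.
Legal moves for White: none.
Not in check and no legal moves → stalemate.

stalemate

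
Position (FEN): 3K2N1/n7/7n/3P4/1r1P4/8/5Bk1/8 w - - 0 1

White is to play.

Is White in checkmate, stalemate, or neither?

neither

White to move; white king on d8.
In check: no.
Legal moves for White: Ne7, Nxh6, Nf6, Ke8, Ke7, Kd7, Kc7, Bh4, Bg3, Be3, Bg1, Be1, d6.
White has 13 legal moves and is not in check → neither.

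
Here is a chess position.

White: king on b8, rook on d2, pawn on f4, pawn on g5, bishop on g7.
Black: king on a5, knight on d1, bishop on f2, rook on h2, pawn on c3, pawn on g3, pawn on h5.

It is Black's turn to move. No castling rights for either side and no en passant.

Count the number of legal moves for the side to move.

22

Black to move; king on a5.
In check: no.
Legal moves: Kb6, Ka6, Kb5, Kb4, Ka4, Rh4, Rh3, Rg2, Rh1, Ba7+, Bb6, Bc5, Bd4, Be3, Bg1, Be1, Ne3, Nb2, cxd2, h4, g2, c2.
Count: 22.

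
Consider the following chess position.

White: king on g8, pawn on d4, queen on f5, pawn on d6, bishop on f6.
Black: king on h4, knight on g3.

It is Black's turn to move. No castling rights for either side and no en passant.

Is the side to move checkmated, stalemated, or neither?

Black to move; black king on h4.
In check: yes, from the white bishop on f6.
King squares — g3: own knight; h3: attacked by Qf5; g4: attacked by Qf5; g5: attacked by Qf5; h5: attacked by Qf5.
Legal moves for Black: none.
In check with no legal moves → checkmate.

checkmate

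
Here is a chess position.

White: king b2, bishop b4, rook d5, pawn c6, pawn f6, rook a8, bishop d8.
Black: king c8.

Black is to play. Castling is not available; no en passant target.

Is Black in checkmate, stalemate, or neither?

checkmate

Black to move; black king on c8.
In check: yes, from the white rook on a8.
King squares — b7: attacked by Pc6; c7: attacked by Bd8; d7: attacked by Rd5; b8: attacked by Ra8; d8: attacked by Rd5.
Legal moves for Black: none.
In check with no legal moves → checkmate.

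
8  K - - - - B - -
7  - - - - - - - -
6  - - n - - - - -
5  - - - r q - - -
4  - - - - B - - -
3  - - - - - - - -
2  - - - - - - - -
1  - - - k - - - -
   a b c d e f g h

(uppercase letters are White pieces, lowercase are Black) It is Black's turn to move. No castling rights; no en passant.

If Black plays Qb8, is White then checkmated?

yes

After Qb8: white king on a8; in check: yes, from the black queen on b8.
King squares — a7: attacked by Nc6; b7: attacked by Qb8; b8: attacked by Nc6.
White has no legal moves → checkmate.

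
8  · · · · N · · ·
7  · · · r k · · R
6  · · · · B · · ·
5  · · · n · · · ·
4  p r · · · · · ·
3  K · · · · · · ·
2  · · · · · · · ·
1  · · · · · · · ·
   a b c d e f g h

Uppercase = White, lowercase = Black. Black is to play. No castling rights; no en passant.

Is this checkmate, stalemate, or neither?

Black to move; black king on e7.
In check: yes, from the white rook on h7.
Legal moves for Black: Kf8, Kxe8, Kd8, Kxe6.
Black is in check but has 4 legal moves → neither.

neither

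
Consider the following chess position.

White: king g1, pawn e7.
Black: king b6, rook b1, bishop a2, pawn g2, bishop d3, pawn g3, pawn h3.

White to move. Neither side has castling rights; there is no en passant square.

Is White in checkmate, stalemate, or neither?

checkmate

White to move; white king on g1.
In check: yes, from the black rook on b1.
King squares — f1: attacked by Rb1; h1: attacked by Rb1; f2: attacked by Pg3; g2: attacked by Ph3; h2: attacked by Pg3.
Legal moves for White: none.
In check with no legal moves → checkmate.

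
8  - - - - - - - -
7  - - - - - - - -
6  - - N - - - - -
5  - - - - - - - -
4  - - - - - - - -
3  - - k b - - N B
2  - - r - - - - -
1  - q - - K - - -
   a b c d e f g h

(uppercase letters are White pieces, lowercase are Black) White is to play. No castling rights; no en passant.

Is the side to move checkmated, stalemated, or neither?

White to move; white king on e1.
In check: yes, from the black queen on b1.
King squares — d1: attacked by Qb1; f1: attacked by Qb1; d2: attacked by Rc2; e2: attacked by Rc2; f2: attacked by Rc2.
Legal moves for White: none.
In check with no legal moves → checkmate.

checkmate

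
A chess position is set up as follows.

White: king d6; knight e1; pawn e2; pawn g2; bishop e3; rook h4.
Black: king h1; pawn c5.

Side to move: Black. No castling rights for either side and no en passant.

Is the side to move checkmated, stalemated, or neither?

checkmate

Black to move; black king on h1.
In check: yes, from the white rook on h4.
King squares — g1: attacked by Be3; g2: attacked by Ne1; h2: attacked by Rh4.
Legal moves for Black: none.
In check with no legal moves → checkmate.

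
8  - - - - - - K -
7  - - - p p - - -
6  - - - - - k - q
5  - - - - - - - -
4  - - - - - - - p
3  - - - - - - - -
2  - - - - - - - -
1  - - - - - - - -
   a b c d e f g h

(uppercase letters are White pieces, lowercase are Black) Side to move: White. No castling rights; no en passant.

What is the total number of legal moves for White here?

0

White to move; king on g8.
In check: no.
Legal moves: none.
Count: 0.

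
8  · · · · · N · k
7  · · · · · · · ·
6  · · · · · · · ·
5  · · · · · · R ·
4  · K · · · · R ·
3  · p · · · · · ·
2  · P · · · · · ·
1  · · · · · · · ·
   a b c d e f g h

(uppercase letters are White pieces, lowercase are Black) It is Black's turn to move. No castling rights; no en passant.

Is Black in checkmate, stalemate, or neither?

Black to move; black king on h8.
In check: no.
King squares — g7: attacked by Rg5; h7: attacked by Nf8; g8: attacked by Rg5.
Legal moves for Black: none.
Not in check and no legal moves → stalemate.

stalemate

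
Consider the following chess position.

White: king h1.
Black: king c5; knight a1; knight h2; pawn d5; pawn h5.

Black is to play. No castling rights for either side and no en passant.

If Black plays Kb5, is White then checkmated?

After Kb5: white king on h1; in check: no.
White is not in check, so this cannot be checkmate.

no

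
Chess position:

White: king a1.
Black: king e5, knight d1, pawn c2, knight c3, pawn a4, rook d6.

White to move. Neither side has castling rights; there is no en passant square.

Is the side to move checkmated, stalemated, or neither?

stalemate

White to move; white king on a1.
In check: no.
King squares — b1: attacked by Pc2; a2: attacked by Nc3; b2: attacked by Nd1.
Legal moves for White: none.
Not in check and no legal moves → stalemate.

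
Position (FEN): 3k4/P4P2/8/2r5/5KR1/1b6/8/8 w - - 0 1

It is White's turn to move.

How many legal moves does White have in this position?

White to move; king on f4.
In check: no.
Legal moves: Rg8+, Rg7, Rg6, Rg5, Rh4, Rg3, Rg2, Rg1, Ke4, Kg3, Kf3, Ke3, f8=Q+, f8=R+, f8=B, f8=N, a8=Q+, a8=R+, a8=B, a8=N.
Count: 20.

20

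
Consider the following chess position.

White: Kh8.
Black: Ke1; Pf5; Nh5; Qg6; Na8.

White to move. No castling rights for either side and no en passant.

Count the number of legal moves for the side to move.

0

White to move; king on h8.
In check: no.
Legal moves: none.
Count: 0.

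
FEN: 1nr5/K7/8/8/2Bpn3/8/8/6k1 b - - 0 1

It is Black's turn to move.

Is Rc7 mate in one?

After Rc7: white king on a7; in check: yes, from the black rook on c7.
White has 3 legal replies: Kxb8, Ka8, Kb6.
In check but a legal move exists → not checkmate.

no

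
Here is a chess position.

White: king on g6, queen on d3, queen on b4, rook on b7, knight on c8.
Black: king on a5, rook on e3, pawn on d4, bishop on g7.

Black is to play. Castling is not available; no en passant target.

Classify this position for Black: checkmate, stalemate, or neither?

checkmate

Black to move; black king on a5.
In check: yes, from the white queen on b4.
King squares — a4: attacked by Qb4; b4: attacked by Rb7; b5: attacked by Qd3; a6: attacked by Qd3; b6: attacked by Qb4.
Legal moves for Black: none.
In check with no legal moves → checkmate.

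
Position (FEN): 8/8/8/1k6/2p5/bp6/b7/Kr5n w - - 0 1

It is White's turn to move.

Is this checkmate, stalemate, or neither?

White to move; white king on a1.
In check: yes, from the black rook on b1.
King squares — b1: attacked by Ba2; a2: attacked by Pb3; b2: attacked by Rb1.
Legal moves for White: none.
In check with no legal moves → checkmate.

checkmate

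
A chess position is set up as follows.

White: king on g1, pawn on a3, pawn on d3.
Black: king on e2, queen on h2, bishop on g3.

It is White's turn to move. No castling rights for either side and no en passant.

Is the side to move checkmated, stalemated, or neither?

White to move; white king on g1.
In check: yes, from the black queen on h2.
King squares — f1: attacked by Ke2; h1: attacked by Qh2; f2: attacked by Ke2; g2: attacked by Qh2; h2: attacked by Bg3.
Legal moves for White: none.
In check with no legal moves → checkmate.

checkmate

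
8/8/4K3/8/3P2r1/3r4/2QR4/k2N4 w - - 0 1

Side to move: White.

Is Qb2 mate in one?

After Qb2: black king on a1; in check: yes, from the white queen on b2.
King squares — b1: attacked by Qb2; a2: attacked by Qb2; b2: attacked by Nd1.
Black has no legal moves → checkmate.

yes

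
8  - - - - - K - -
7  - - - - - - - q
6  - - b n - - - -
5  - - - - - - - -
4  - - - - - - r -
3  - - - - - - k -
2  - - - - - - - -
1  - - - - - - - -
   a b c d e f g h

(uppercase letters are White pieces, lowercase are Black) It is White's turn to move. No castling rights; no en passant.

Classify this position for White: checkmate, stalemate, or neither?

White to move; white king on f8.
In check: no.
King squares — e7: attacked by Qh7; f7: attacked by Nd6; g7: attacked by Rg4; e8: attacked by Bc6; g8: attacked by Rg4.
Legal moves for White: none.
Not in check and no legal moves → stalemate.

stalemate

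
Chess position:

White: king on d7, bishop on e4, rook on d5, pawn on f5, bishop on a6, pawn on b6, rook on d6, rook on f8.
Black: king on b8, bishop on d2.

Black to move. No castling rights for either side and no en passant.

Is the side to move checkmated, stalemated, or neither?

Black to move; black king on b8.
In check: yes, from the white rook on f8.
King squares — a7: attacked by Pb6; b7: attacked by Ba6; c7: attacked by Pb6; a8: attacked by Rf8; c8: attacked by Ba6.
Legal moves for Black: none.
In check with no legal moves → checkmate.

checkmate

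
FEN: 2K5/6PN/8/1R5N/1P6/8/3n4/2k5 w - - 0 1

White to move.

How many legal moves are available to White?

24

White to move; king on c8.
In check: no.
Legal moves: Kd8, Kb8, Kd7, Kc7, Kb7, Nf8, N7f6, Ng5, N5f6, Nf4, Ng3, Rb8, Rb7, Rb6, Rg5, Rf5, Re5, Rd5, Rc5+, Ra5, g8=Q, g8=R, g8=B, g8=N.
Count: 24.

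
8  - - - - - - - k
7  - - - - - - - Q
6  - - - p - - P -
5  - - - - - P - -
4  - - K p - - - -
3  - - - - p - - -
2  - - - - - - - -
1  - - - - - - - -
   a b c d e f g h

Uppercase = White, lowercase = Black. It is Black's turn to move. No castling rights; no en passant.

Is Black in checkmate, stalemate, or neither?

Black to move; black king on h8.
In check: yes, from the white queen on h7.
King squares — g7: attacked by Qh7; h7: attacked by Pg6; g8: attacked by Qh7.
Legal moves for Black: none.
In check with no legal moves → checkmate.

checkmate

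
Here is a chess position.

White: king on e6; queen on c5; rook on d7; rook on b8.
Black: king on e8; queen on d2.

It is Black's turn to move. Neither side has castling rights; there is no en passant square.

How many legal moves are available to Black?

0

Black to move; king on e8.
In check: yes, from the white rook on b8.
Legal moves: none.
Count: 0.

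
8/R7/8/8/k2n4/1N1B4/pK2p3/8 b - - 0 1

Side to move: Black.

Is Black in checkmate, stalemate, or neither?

neither

Black to move; black king on a4.
In check: yes, from the white rook on a7.
King squares — a3: attacked by Kb2; b3: attacked by Kb2; b4: available; a5: attacked by Nb3; b5: attacked by Bd3.
Legal moves for Black: Kb4.
Black is in check but has 1 legal move → neither.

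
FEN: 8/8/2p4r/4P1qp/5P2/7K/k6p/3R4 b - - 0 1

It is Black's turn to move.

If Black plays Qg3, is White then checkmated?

no

After Qg3: white king on h3; in check: yes, from the black queen on g3.
White has 1 legal reply: Kxg3.
In check but a legal move exists → not checkmate.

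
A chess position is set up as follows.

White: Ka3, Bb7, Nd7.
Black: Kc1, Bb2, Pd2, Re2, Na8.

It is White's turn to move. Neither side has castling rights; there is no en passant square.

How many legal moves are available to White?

4

White to move; king on a3.
In check: yes, from the black bishop on b2.
Legal moves: Kb4, Ka4, Kb3, Ka2.
Count: 4.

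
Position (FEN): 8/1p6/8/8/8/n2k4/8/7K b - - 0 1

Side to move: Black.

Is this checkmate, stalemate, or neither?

neither

Black to move; black king on d3.
In check: no.
Legal moves for Black: Ke4, Kd4, Kc4, Ke3, Kc3, Ke2, Kd2, Kc2, Nb5, Nc4, Nc2, Nb1, b6, b5.
Black has 14 legal moves and is not in check → neither.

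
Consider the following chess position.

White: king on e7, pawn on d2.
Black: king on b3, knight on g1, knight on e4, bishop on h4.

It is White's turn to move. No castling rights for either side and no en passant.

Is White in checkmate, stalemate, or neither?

neither

White to move; white king on e7.
In check: yes, from the black bishop on h4.
King squares — d6: attacked by Ne4; e6: available; f6: attacked by Ne4; d7: available; f7: available; d8: attacked by Bh4; e8: available; f8: available.
Legal moves for White: Kf8, Ke8, Kf7, Kd7, Ke6.
White is in check but has 5 legal moves → neither.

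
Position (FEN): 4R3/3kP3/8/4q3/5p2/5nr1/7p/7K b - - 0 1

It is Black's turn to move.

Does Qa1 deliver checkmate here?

After Qa1: white king on h1; in check: yes, from the black queen on a1.
King squares — g1: attacked by Qa1; g2: attacked by Rg3; h2: attacked by Nf3.
White has no legal moves → checkmate.

yes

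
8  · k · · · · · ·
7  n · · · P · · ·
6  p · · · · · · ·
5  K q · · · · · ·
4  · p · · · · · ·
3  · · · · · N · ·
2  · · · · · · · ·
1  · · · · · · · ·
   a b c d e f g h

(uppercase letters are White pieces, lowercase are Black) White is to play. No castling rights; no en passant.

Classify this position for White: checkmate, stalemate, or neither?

checkmate

White to move; white king on a5.
In check: yes, from the black queen on b5.
King squares — a4: attacked by Qb5; b4: attacked by Qb5; b5: attacked by Pa6; a6: attacked by Qb5; b6: attacked by Qb5.
Legal moves for White: none.
In check with no legal moves → checkmate.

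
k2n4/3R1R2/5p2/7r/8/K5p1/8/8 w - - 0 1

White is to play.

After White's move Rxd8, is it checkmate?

After Rxd8: black king on a8; in check: yes, from the white rook on d8.
King squares — a7: attacked by Rf7; b7: attacked by Rf7; b8: attacked by Rd8.
Black has no legal moves → checkmate.

yes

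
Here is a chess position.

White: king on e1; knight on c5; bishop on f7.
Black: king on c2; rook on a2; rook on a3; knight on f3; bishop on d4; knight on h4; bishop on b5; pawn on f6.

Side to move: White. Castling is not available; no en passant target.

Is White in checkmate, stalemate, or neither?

White to move; white king on e1.
In check: yes, from the black knight on f3.
King squares — d1: attacked by Kc2; f1: attacked by Bb5; d2: attacked by Kc2; e2: attacked by Bb5; f2: attacked by Bd4.
Legal moves for White: none.
In check with no legal moves → checkmate.

checkmate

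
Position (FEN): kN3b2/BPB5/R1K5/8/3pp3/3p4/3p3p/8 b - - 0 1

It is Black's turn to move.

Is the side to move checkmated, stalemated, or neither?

checkmate

Black to move; black king on a8.
In check: yes, from the white pawn on b7.
King squares — a7: attacked by Ra6; b7: attacked by Kc6; b8: attacked by Ba7.
Legal moves for Black: none.
In check with no legal moves → checkmate.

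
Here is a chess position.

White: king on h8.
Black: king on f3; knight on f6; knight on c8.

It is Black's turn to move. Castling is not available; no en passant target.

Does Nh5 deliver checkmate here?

After Nh5: white king on h8; in check: no.
White is not in check, so this cannot be checkmate.

no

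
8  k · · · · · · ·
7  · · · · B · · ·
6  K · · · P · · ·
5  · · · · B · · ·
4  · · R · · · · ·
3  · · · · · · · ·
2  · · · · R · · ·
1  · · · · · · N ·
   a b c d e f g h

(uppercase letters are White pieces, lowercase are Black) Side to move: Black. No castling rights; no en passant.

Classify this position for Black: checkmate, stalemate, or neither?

stalemate

Black to move; black king on a8.
In check: no.
King squares — a7: attacked by Ka6; b7: attacked by Ka6; b8: attacked by Be5.
Legal moves for Black: none.
Not in check and no legal moves → stalemate.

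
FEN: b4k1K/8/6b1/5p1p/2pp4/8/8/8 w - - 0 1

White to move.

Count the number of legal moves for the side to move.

0

White to move; king on h8.
In check: no.
Legal moves: none.
Count: 0.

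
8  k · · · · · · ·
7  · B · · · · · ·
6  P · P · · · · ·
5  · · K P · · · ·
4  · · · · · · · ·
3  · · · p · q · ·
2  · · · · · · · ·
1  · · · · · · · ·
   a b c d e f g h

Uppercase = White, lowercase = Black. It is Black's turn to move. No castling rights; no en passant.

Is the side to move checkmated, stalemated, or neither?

Black to move; black king on a8.
In check: yes, from the white bishop on b7.
Legal moves for Black: Kb8, Ka7.
Black is in check but has 2 legal moves → neither.

neither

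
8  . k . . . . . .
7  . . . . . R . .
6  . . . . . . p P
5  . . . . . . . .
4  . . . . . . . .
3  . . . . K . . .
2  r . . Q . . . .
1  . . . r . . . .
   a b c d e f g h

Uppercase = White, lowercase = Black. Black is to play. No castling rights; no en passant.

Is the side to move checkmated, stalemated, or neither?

Black to move; black king on b8.
In check: no.
Legal moves for Black include: Kc8, Ka8, Ra8, Ra7, Ra6, Ra5, Ra4, Ra3+, Raxd2, Rc2, Rb2, Raa1, Rdxd2, Rh1, Rg1, Rf1, Re1+, Rc1, ... (list truncated; more exist).
Black has legal moves and is not in check → neither.

neither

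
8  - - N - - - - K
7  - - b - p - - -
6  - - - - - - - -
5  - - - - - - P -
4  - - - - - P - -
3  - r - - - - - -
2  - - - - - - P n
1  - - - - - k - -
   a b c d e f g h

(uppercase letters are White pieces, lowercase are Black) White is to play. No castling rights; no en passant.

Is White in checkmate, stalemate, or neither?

White to move; white king on h8.
In check: no.
Legal moves for White: Kg8, Kh7, Kg7, Nxe7, Na7, Nd6, Nb6, g6, f5, g3, g4.
White has 11 legal moves and is not in check → neither.

neither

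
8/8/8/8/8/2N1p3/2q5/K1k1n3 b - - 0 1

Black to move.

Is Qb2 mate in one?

After Qb2: white king on a1; in check: yes, from the black queen on b2.
King squares — b1: attacked by Kc1; a2: attacked by Qb2; b2: attacked by Kc1.
White has no legal moves → checkmate.

yes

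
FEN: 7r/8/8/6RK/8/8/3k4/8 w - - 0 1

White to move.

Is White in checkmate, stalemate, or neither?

neither

White to move; white king on h5.
In check: yes, from the black rook on h8.
King squares — g4: available; h4: attacked by Rh8; g5: own rook; g6: available; h6: attacked by Rh8.
Legal moves for White: Kg6, Kg4.
White is in check but has 2 legal moves → neither.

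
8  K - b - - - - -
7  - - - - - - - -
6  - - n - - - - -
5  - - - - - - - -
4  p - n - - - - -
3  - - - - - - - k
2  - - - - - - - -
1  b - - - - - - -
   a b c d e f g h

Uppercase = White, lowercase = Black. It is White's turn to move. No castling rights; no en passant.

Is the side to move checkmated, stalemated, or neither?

stalemate

White to move; white king on a8.
In check: no.
King squares — a7: attacked by Nc6; b7: attacked by Bc8; b8: attacked by Nc6.
Legal moves for White: none.
Not in check and no legal moves → stalemate.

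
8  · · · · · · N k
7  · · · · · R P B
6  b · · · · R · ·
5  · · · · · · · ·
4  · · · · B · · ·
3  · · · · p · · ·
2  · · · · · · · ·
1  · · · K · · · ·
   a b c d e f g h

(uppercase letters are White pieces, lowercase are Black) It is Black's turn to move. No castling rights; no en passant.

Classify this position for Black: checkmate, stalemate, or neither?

checkmate

Black to move; black king on h8.
In check: yes, from the white pawn on g7.
King squares — g7: attacked by Rf7; h7: attacked by Be4; g8: attacked by Bh7.
Legal moves for Black: none.
In check with no legal moves → checkmate.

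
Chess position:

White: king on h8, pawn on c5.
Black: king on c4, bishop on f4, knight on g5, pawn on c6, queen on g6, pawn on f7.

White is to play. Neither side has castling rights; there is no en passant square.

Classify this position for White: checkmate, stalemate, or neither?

White to move; white king on h8.
In check: no.
King squares — g7: attacked by Qg6; h7: attacked by Ng5; g8: attacked by Qg6.
Legal moves for White: none.
Not in check and no legal moves → stalemate.

stalemate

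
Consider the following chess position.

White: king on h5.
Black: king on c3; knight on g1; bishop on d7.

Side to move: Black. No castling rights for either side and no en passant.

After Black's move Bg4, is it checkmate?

no

After Bg4: white king on h5; in check: yes, from the black bishop on g4.
White has 5 legal replies: Kh6, Kg6, Kg5, Kh4, Kxg4.
In check but a legal move exists → not checkmate.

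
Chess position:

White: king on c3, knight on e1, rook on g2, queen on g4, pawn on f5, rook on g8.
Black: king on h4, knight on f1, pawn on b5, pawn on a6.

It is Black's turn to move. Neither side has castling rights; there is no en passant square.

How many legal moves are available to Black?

Black to move; king on h4.
In check: yes, from the white queen on g4.
Legal moves: none.
Count: 0.

0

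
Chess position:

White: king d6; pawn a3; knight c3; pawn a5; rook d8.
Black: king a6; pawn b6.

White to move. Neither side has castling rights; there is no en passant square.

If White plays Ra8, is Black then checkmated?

no

After Ra8: black king on a6; in check: yes, from the white rook on a8.
Black has 1 legal reply: Kb7.
In check but a legal move exists → not checkmate.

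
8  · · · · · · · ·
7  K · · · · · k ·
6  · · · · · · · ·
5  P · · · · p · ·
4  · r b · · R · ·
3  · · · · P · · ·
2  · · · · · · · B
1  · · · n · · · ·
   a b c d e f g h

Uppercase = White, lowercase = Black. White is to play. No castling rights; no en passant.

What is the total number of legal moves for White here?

White to move; king on a7.
In check: no.
Legal moves: Ka8, Rxf5, Rh4, Rg4+, Re4, Rd4, Rxc4, Rf3, Rf2, Rf1, Bg3, Bg1, a6, e4.
Count: 14.

14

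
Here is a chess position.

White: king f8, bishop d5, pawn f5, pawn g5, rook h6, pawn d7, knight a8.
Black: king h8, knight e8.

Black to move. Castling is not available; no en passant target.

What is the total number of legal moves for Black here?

0

Black to move; king on h8.
In check: yes, from the white rook on h6.
Legal moves: none.
Count: 0.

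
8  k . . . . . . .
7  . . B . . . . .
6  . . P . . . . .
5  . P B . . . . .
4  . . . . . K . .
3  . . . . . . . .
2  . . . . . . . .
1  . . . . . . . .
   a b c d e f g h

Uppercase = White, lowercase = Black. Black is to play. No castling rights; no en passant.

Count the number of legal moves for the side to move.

Black to move; king on a8.
In check: no.
Legal moves: none.
Count: 0.

0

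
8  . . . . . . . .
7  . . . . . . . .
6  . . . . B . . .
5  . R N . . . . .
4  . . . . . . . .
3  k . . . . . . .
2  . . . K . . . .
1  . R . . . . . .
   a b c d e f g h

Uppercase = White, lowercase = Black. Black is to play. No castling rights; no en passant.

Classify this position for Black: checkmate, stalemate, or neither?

Black to move; black king on a3.
In check: no.
King squares — a2: attacked by Be6; b2: attacked by Rb1; b3: attacked by Rb1; a4: attacked by Nc5; b4: attacked by Rb1.
Legal moves for Black: none.
Not in check and no legal moves → stalemate.

stalemate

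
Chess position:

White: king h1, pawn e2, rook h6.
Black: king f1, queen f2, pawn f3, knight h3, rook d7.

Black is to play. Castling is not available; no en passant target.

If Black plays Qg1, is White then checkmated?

After Qg1: white king on h1; in check: yes, from the black queen on g1.
King squares — g1: attacked by Kf1; g2: attacked by Kf1; h2: attacked by Qg1.
White has no legal moves → checkmate.

yes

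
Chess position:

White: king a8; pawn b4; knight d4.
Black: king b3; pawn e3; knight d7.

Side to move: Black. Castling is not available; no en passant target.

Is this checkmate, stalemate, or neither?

Black to move; black king on b3.
In check: yes, from the white knight on d4.
Legal moves for Black: Kc4, Kxb4, Ka4, Kc3, Ka3, Kb2, Ka2.
Black is in check but has 7 legal moves → neither.

neither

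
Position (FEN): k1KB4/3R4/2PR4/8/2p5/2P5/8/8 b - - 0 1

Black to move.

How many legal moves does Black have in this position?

0

Black to move; king on a8.
In check: no.
Legal moves: none.
Count: 0.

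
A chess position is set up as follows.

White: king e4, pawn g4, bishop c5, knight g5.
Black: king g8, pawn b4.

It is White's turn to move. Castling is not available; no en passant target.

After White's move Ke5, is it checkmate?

After Ke5: black king on g8; in check: no.
Black is not in check, so this cannot be checkmate.

no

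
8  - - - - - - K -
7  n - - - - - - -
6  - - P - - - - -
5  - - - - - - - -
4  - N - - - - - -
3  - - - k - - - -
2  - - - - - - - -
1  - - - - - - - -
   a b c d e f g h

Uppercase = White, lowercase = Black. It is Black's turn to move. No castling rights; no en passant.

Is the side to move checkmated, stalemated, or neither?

neither

Black to move; black king on d3.
In check: yes, from the white knight on b4.
Legal moves for Black: Ke4, Kd4, Kc4, Ke3, Kc3, Ke2, Kd2.
Black is in check but has 7 legal moves → neither.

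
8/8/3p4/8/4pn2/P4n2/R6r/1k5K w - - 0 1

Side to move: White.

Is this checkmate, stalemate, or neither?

White to move; white king on h1.
In check: yes, from the black rook on h2.
Legal moves for White: Rxh2.
White is in check but has 1 legal move → neither.

neither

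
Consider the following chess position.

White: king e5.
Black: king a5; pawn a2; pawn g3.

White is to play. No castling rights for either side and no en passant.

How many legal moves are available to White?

8

White to move; king on e5.
In check: no.
Legal moves: Kf6, Ke6, Kd6, Kf5, Kd5, Kf4, Ke4, Kd4.
Count: 8.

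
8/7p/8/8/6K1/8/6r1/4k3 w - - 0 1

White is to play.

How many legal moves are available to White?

White to move; king on g4.
In check: yes, from the black rook on g2.
Legal moves: Kh5, Kf5, Kh4, Kf4, Kh3, Kf3.
Count: 6.

6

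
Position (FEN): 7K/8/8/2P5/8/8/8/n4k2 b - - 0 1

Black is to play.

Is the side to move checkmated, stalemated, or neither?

Black to move; black king on f1.
In check: no.
Legal moves for Black: Kg2, Kf2, Ke2, Kg1, Ke1, Nb3, Nc2.
Black has 7 legal moves and is not in check → neither.

neither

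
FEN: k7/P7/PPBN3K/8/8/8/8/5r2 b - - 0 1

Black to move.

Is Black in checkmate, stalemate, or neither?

checkmate

Black to move; black king on a8.
In check: yes, from the white bishop on c6.
King squares — a7: attacked by Pb6; b7: attacked by Pa6; b8: attacked by Pa7.
Legal moves for Black: none.
In check with no legal moves → checkmate.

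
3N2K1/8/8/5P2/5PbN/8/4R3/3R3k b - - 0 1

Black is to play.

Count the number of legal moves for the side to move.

Black to move; king on h1.
In check: yes, from the white rook on d1.
Legal moves: none.
Count: 0.

0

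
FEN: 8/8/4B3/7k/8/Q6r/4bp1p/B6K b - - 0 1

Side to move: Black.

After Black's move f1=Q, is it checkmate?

yes

After f1=Q: white king on h1; in check: yes, from the black queen on f1.
King squares — g1: attacked by Qf1; g2: attacked by Qf1; h2: attacked by Rh3.
White has no legal moves → checkmate.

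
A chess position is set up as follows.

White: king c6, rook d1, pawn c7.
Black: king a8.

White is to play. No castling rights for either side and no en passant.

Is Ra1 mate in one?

After Ra1: black king on a8; in check: yes, from the white rook on a1.
King squares — a7: attacked by Ra1; b7: attacked by Kc6; b8: attacked by Pc7.
Black has no legal moves → checkmate.

yes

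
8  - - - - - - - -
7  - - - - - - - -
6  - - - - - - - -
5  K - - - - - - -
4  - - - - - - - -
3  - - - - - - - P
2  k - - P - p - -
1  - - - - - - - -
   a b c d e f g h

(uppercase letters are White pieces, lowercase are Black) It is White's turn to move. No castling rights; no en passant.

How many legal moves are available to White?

White to move; king on a5.
In check: no.
Legal moves: Kb6, Ka6, Kb5, Kb4, Ka4, h4, d3, d4.
Count: 8.

8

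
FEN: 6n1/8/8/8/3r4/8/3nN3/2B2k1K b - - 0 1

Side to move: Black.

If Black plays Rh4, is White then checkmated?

yes

After Rh4: white king on h1; in check: yes, from the black rook on h4.
King squares — g1: attacked by Kf1; g2: attacked by Kf1; h2: attacked by Rh4.
White has no legal moves → checkmate.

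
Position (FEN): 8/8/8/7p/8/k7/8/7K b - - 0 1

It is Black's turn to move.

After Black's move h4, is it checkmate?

no

After h4: white king on h1; in check: no.
White is not in check, so this cannot be checkmate.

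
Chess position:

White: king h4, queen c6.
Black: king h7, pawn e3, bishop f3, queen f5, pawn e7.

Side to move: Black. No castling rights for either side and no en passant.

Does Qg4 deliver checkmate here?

yes

After Qg4: white king on h4; in check: yes, from the black queen on g4.
King squares — g3: attacked by Qg4; h3: attacked by Qg4; g4: attacked by Bf3; g5: attacked by Qg4; h5: attacked by Qg4.
White has no legal moves → checkmate.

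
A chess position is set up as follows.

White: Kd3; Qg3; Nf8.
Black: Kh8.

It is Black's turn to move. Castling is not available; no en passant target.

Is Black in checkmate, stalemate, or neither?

Black to move; black king on h8.
In check: no.
King squares — g7: attacked by Qg3; h7: attacked by Nf8; g8: attacked by Qg3.
Legal moves for Black: none.
Not in check and no legal moves → stalemate.

stalemate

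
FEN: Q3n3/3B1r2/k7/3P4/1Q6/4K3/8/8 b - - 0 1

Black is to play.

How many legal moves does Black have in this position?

Black to move; king on a6.
In check: yes, from the white queen on a8.
Legal moves: none.
Count: 0.

0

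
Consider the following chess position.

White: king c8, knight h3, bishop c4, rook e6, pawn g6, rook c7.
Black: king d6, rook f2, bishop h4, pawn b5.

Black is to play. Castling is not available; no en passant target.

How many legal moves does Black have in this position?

0

Black to move; king on d6.
In check: yes, from the white rook on e6.
Legal moves: none.
Count: 0.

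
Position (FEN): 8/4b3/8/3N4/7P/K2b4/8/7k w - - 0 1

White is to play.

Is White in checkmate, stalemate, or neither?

White to move; white king on a3.
In check: yes, from the black bishop on e7.
Legal moves for White: Ka4, Kb3, Kb2, Ka2, Nxe7, Nb4.
White is in check but has 6 legal moves → neither.

neither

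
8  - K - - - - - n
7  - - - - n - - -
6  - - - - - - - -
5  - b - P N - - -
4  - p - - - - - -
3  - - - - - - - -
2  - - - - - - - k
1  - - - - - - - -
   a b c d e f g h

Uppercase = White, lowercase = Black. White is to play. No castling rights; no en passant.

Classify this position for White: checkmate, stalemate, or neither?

White to move; white king on b8.
In check: no.
Legal moves for White: Ka8, Kc7, Kb7, Ka7, Nf7, Nd7, Ng6, Nc6, Ng4+, Nc4, Nf3+, Nd3, d6.
White has 13 legal moves and is not in check → neither.

neither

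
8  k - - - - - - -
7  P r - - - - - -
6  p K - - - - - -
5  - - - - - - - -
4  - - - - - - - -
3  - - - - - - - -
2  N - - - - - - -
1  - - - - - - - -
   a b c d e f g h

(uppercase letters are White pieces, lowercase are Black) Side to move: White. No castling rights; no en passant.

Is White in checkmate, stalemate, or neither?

neither

White to move; white king on b6.
In check: yes, from the black rook on b7.
Legal moves for White: Kc6, Kxa6, Kc5, Ka5.
White is in check but has 4 legal moves → neither.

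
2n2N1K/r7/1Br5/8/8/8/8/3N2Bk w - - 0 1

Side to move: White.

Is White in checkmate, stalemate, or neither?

White to move; white king on h8.
In check: no.
Legal moves for White include: Kg8, Nh7, Nd7, Ng6, Ne6, Bd8, Bc7, Bxa7, Bbc5, Ba5, Bbd4, Bbe3, Bbf2, Bgc5, Bgd4, Bge3, Bh2, Bgf2, ... (list truncated; more exist).
White has legal moves and is not in check → neither.

neither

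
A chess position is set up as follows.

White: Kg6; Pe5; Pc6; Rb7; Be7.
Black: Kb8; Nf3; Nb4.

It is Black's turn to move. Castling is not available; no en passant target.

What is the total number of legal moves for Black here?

Black to move; king on b8.
In check: yes, from the white rook on b7.
Legal moves: Kc8, Ka8.
Count: 2.

2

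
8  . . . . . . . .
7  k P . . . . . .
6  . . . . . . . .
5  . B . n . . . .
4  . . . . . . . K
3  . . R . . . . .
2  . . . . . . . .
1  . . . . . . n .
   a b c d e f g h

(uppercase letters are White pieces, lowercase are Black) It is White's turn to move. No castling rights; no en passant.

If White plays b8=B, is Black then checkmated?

After b8=B: black king on a7; in check: yes, from the white bishop on b8.
Black has 4 legal replies: Kxb8, Ka8, Kb7, Kb6.
In check but a legal move exists → not checkmate.

no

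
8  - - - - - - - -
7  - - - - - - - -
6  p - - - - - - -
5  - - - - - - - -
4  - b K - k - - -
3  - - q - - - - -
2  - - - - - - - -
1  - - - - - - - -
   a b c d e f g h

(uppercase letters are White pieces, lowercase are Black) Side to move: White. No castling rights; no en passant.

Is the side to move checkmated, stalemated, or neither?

checkmate

White to move; white king on c4.
In check: yes, from the black queen on c3.
King squares — b3: attacked by Qc3; c3: attacked by Bb4; d3: attacked by Qc3; b4: attacked by Qc3; d4: attacked by Qc3; b5: attacked by Pa6; c5: attacked by Qc3; d5: attacked by Ke4.
Legal moves for White: none.
In check with no legal moves → checkmate.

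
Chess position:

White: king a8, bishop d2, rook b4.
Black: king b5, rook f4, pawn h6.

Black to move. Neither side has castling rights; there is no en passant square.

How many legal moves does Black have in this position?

Black to move; king on b5.
In check: yes, from the white rook on b4.
Legal moves: Kc6, Ka6, Kc5, Ka5, Rxb4.
Count: 5.

5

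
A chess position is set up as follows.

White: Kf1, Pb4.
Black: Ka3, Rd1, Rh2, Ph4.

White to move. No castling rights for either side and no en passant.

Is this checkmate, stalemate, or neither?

checkmate

White to move; white king on f1.
In check: yes, from the black rook on d1.
King squares — e1: attacked by Rd1; g1: attacked by Rd1; e2: attacked by Rh2; f2: attacked by Rh2; g2: attacked by Rh2.
Legal moves for White: none.
In check with no legal moves → checkmate.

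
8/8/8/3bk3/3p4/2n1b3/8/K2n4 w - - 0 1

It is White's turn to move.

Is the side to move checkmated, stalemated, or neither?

stalemate

White to move; white king on a1.
In check: no.
King squares — b1: attacked by Nc3; a2: attacked by Nc3; b2: attacked by Nd1.
Legal moves for White: none.
Not in check and no legal moves → stalemate.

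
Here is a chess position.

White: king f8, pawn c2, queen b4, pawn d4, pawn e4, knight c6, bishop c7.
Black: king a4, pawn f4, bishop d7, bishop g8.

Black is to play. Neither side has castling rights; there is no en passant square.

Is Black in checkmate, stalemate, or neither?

Black to move; black king on a4.
In check: yes, from the white queen on b4.
King squares — a3: attacked by Qb4; b3: attacked by Pc2; b4: attacked by Nc6; a5: attacked by Qb4; b5: attacked by Qb4.
Legal moves for Black: none.
In check with no legal moves → checkmate.

checkmate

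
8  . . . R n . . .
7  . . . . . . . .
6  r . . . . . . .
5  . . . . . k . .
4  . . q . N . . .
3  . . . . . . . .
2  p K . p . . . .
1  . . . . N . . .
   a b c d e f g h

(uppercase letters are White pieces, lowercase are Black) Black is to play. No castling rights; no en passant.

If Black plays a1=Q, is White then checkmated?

After a1=Q: white king on b2; in check: yes, from the black queen on a1.
King squares — a1: attacked by Ra6; b1: attacked by Qa1; c1: attacked by Qa1; a2: attacked by Qa1; c2: attacked by Qc4; a3: attacked by Qa1; b3: attacked by Qc4; c3: attacked by Qa1.
White has no legal moves → checkmate.

yes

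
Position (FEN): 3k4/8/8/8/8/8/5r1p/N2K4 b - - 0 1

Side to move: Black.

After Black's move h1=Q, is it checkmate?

yes

After h1=Q: white king on d1; in check: yes, from the black queen on h1.
King squares — c1: attacked by Qh1; e1: attacked by Qh1; c2: attacked by Rf2; d2: attacked by Rf2; e2: attacked by Rf2.
White has no legal moves → checkmate.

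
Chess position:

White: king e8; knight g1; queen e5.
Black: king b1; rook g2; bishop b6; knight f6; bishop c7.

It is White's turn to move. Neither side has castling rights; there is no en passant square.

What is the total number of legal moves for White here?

4

White to move; king on e8.
In check: yes, from the black knight on f6.
Legal moves: Kf8, Kf7, Ke7, Qxf6.
Count: 4.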